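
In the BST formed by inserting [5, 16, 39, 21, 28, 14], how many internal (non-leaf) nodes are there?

Tree built from: [5, 16, 39, 21, 28, 14]
Tree (level-order array): [5, None, 16, 14, 39, None, None, 21, None, None, 28]
Rule: An internal node has at least one child.
Per-node child counts:
  node 5: 1 child(ren)
  node 16: 2 child(ren)
  node 14: 0 child(ren)
  node 39: 1 child(ren)
  node 21: 1 child(ren)
  node 28: 0 child(ren)
Matching nodes: [5, 16, 39, 21]
Count of internal (non-leaf) nodes: 4


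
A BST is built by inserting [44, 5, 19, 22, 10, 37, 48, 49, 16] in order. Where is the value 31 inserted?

Starting tree (level order): [44, 5, 48, None, 19, None, 49, 10, 22, None, None, None, 16, None, 37]
Insertion path: 44 -> 5 -> 19 -> 22 -> 37
Result: insert 31 as left child of 37
Final tree (level order): [44, 5, 48, None, 19, None, 49, 10, 22, None, None, None, 16, None, 37, None, None, 31]


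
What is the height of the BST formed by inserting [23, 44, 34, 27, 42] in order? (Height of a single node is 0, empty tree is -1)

Insertion order: [23, 44, 34, 27, 42]
Tree (level-order array): [23, None, 44, 34, None, 27, 42]
Compute height bottom-up (empty subtree = -1):
  height(27) = 1 + max(-1, -1) = 0
  height(42) = 1 + max(-1, -1) = 0
  height(34) = 1 + max(0, 0) = 1
  height(44) = 1 + max(1, -1) = 2
  height(23) = 1 + max(-1, 2) = 3
Height = 3


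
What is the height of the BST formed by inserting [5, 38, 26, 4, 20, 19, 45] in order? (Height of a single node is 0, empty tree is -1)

Insertion order: [5, 38, 26, 4, 20, 19, 45]
Tree (level-order array): [5, 4, 38, None, None, 26, 45, 20, None, None, None, 19]
Compute height bottom-up (empty subtree = -1):
  height(4) = 1 + max(-1, -1) = 0
  height(19) = 1 + max(-1, -1) = 0
  height(20) = 1 + max(0, -1) = 1
  height(26) = 1 + max(1, -1) = 2
  height(45) = 1 + max(-1, -1) = 0
  height(38) = 1 + max(2, 0) = 3
  height(5) = 1 + max(0, 3) = 4
Height = 4


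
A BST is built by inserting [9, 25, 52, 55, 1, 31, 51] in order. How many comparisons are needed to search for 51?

Search path for 51: 9 -> 25 -> 52 -> 31 -> 51
Found: True
Comparisons: 5


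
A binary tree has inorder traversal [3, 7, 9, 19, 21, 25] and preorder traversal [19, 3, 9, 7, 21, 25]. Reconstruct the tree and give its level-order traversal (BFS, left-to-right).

Inorder:  [3, 7, 9, 19, 21, 25]
Preorder: [19, 3, 9, 7, 21, 25]
Algorithm: preorder visits root first, so consume preorder in order;
for each root, split the current inorder slice at that value into
left-subtree inorder and right-subtree inorder, then recurse.
Recursive splits:
  root=19; inorder splits into left=[3, 7, 9], right=[21, 25]
  root=3; inorder splits into left=[], right=[7, 9]
  root=9; inorder splits into left=[7], right=[]
  root=7; inorder splits into left=[], right=[]
  root=21; inorder splits into left=[], right=[25]
  root=25; inorder splits into left=[], right=[]
Reconstructed level-order: [19, 3, 21, 9, 25, 7]


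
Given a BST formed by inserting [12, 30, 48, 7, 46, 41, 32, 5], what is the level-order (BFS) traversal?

Tree insertion order: [12, 30, 48, 7, 46, 41, 32, 5]
Tree (level-order array): [12, 7, 30, 5, None, None, 48, None, None, 46, None, 41, None, 32]
BFS from the root, enqueuing left then right child of each popped node:
  queue [12] -> pop 12, enqueue [7, 30], visited so far: [12]
  queue [7, 30] -> pop 7, enqueue [5], visited so far: [12, 7]
  queue [30, 5] -> pop 30, enqueue [48], visited so far: [12, 7, 30]
  queue [5, 48] -> pop 5, enqueue [none], visited so far: [12, 7, 30, 5]
  queue [48] -> pop 48, enqueue [46], visited so far: [12, 7, 30, 5, 48]
  queue [46] -> pop 46, enqueue [41], visited so far: [12, 7, 30, 5, 48, 46]
  queue [41] -> pop 41, enqueue [32], visited so far: [12, 7, 30, 5, 48, 46, 41]
  queue [32] -> pop 32, enqueue [none], visited so far: [12, 7, 30, 5, 48, 46, 41, 32]
Result: [12, 7, 30, 5, 48, 46, 41, 32]


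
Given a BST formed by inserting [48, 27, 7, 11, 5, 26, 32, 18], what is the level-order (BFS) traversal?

Tree insertion order: [48, 27, 7, 11, 5, 26, 32, 18]
Tree (level-order array): [48, 27, None, 7, 32, 5, 11, None, None, None, None, None, 26, 18]
BFS from the root, enqueuing left then right child of each popped node:
  queue [48] -> pop 48, enqueue [27], visited so far: [48]
  queue [27] -> pop 27, enqueue [7, 32], visited so far: [48, 27]
  queue [7, 32] -> pop 7, enqueue [5, 11], visited so far: [48, 27, 7]
  queue [32, 5, 11] -> pop 32, enqueue [none], visited so far: [48, 27, 7, 32]
  queue [5, 11] -> pop 5, enqueue [none], visited so far: [48, 27, 7, 32, 5]
  queue [11] -> pop 11, enqueue [26], visited so far: [48, 27, 7, 32, 5, 11]
  queue [26] -> pop 26, enqueue [18], visited so far: [48, 27, 7, 32, 5, 11, 26]
  queue [18] -> pop 18, enqueue [none], visited so far: [48, 27, 7, 32, 5, 11, 26, 18]
Result: [48, 27, 7, 32, 5, 11, 26, 18]


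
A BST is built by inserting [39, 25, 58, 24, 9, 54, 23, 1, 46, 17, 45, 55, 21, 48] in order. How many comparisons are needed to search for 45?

Search path for 45: 39 -> 58 -> 54 -> 46 -> 45
Found: True
Comparisons: 5


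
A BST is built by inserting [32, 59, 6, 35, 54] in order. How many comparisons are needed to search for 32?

Search path for 32: 32
Found: True
Comparisons: 1


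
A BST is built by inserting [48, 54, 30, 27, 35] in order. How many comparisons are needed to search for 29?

Search path for 29: 48 -> 30 -> 27
Found: False
Comparisons: 3


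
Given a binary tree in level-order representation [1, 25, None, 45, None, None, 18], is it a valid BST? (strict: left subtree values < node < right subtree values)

Level-order array: [1, 25, None, 45, None, None, 18]
Validate using subtree bounds (lo, hi): at each node, require lo < value < hi,
then recurse left with hi=value and right with lo=value.
Preorder trace (stopping at first violation):
  at node 1 with bounds (-inf, +inf): OK
  at node 25 with bounds (-inf, 1): VIOLATION
Node 25 violates its bound: not (-inf < 25 < 1).
Result: Not a valid BST


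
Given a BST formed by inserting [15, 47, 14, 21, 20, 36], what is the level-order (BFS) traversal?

Tree insertion order: [15, 47, 14, 21, 20, 36]
Tree (level-order array): [15, 14, 47, None, None, 21, None, 20, 36]
BFS from the root, enqueuing left then right child of each popped node:
  queue [15] -> pop 15, enqueue [14, 47], visited so far: [15]
  queue [14, 47] -> pop 14, enqueue [none], visited so far: [15, 14]
  queue [47] -> pop 47, enqueue [21], visited so far: [15, 14, 47]
  queue [21] -> pop 21, enqueue [20, 36], visited so far: [15, 14, 47, 21]
  queue [20, 36] -> pop 20, enqueue [none], visited so far: [15, 14, 47, 21, 20]
  queue [36] -> pop 36, enqueue [none], visited so far: [15, 14, 47, 21, 20, 36]
Result: [15, 14, 47, 21, 20, 36]


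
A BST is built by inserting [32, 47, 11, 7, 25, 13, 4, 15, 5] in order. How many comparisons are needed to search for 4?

Search path for 4: 32 -> 11 -> 7 -> 4
Found: True
Comparisons: 4


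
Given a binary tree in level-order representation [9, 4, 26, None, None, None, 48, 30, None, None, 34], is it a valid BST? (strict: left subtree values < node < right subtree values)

Level-order array: [9, 4, 26, None, None, None, 48, 30, None, None, 34]
Validate using subtree bounds (lo, hi): at each node, require lo < value < hi,
then recurse left with hi=value and right with lo=value.
Preorder trace (stopping at first violation):
  at node 9 with bounds (-inf, +inf): OK
  at node 4 with bounds (-inf, 9): OK
  at node 26 with bounds (9, +inf): OK
  at node 48 with bounds (26, +inf): OK
  at node 30 with bounds (26, 48): OK
  at node 34 with bounds (30, 48): OK
No violation found at any node.
Result: Valid BST


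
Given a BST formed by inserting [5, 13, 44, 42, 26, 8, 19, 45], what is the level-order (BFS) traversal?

Tree insertion order: [5, 13, 44, 42, 26, 8, 19, 45]
Tree (level-order array): [5, None, 13, 8, 44, None, None, 42, 45, 26, None, None, None, 19]
BFS from the root, enqueuing left then right child of each popped node:
  queue [5] -> pop 5, enqueue [13], visited so far: [5]
  queue [13] -> pop 13, enqueue [8, 44], visited so far: [5, 13]
  queue [8, 44] -> pop 8, enqueue [none], visited so far: [5, 13, 8]
  queue [44] -> pop 44, enqueue [42, 45], visited so far: [5, 13, 8, 44]
  queue [42, 45] -> pop 42, enqueue [26], visited so far: [5, 13, 8, 44, 42]
  queue [45, 26] -> pop 45, enqueue [none], visited so far: [5, 13, 8, 44, 42, 45]
  queue [26] -> pop 26, enqueue [19], visited so far: [5, 13, 8, 44, 42, 45, 26]
  queue [19] -> pop 19, enqueue [none], visited so far: [5, 13, 8, 44, 42, 45, 26, 19]
Result: [5, 13, 8, 44, 42, 45, 26, 19]


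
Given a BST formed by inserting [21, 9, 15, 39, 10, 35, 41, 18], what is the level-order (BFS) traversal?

Tree insertion order: [21, 9, 15, 39, 10, 35, 41, 18]
Tree (level-order array): [21, 9, 39, None, 15, 35, 41, 10, 18]
BFS from the root, enqueuing left then right child of each popped node:
  queue [21] -> pop 21, enqueue [9, 39], visited so far: [21]
  queue [9, 39] -> pop 9, enqueue [15], visited so far: [21, 9]
  queue [39, 15] -> pop 39, enqueue [35, 41], visited so far: [21, 9, 39]
  queue [15, 35, 41] -> pop 15, enqueue [10, 18], visited so far: [21, 9, 39, 15]
  queue [35, 41, 10, 18] -> pop 35, enqueue [none], visited so far: [21, 9, 39, 15, 35]
  queue [41, 10, 18] -> pop 41, enqueue [none], visited so far: [21, 9, 39, 15, 35, 41]
  queue [10, 18] -> pop 10, enqueue [none], visited so far: [21, 9, 39, 15, 35, 41, 10]
  queue [18] -> pop 18, enqueue [none], visited so far: [21, 9, 39, 15, 35, 41, 10, 18]
Result: [21, 9, 39, 15, 35, 41, 10, 18]


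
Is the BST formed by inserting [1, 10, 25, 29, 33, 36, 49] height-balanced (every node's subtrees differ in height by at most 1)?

Tree (level-order array): [1, None, 10, None, 25, None, 29, None, 33, None, 36, None, 49]
Definition: a tree is height-balanced if, at every node, |h(left) - h(right)| <= 1 (empty subtree has height -1).
Bottom-up per-node check:
  node 49: h_left=-1, h_right=-1, diff=0 [OK], height=0
  node 36: h_left=-1, h_right=0, diff=1 [OK], height=1
  node 33: h_left=-1, h_right=1, diff=2 [FAIL (|-1-1|=2 > 1)], height=2
  node 29: h_left=-1, h_right=2, diff=3 [FAIL (|-1-2|=3 > 1)], height=3
  node 25: h_left=-1, h_right=3, diff=4 [FAIL (|-1-3|=4 > 1)], height=4
  node 10: h_left=-1, h_right=4, diff=5 [FAIL (|-1-4|=5 > 1)], height=5
  node 1: h_left=-1, h_right=5, diff=6 [FAIL (|-1-5|=6 > 1)], height=6
Node 33 violates the condition: |-1 - 1| = 2 > 1.
Result: Not balanced


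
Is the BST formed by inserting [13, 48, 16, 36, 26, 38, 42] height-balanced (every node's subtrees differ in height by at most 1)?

Tree (level-order array): [13, None, 48, 16, None, None, 36, 26, 38, None, None, None, 42]
Definition: a tree is height-balanced if, at every node, |h(left) - h(right)| <= 1 (empty subtree has height -1).
Bottom-up per-node check:
  node 26: h_left=-1, h_right=-1, diff=0 [OK], height=0
  node 42: h_left=-1, h_right=-1, diff=0 [OK], height=0
  node 38: h_left=-1, h_right=0, diff=1 [OK], height=1
  node 36: h_left=0, h_right=1, diff=1 [OK], height=2
  node 16: h_left=-1, h_right=2, diff=3 [FAIL (|-1-2|=3 > 1)], height=3
  node 48: h_left=3, h_right=-1, diff=4 [FAIL (|3--1|=4 > 1)], height=4
  node 13: h_left=-1, h_right=4, diff=5 [FAIL (|-1-4|=5 > 1)], height=5
Node 16 violates the condition: |-1 - 2| = 3 > 1.
Result: Not balanced


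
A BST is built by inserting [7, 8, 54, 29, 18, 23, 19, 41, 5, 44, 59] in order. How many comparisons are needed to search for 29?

Search path for 29: 7 -> 8 -> 54 -> 29
Found: True
Comparisons: 4


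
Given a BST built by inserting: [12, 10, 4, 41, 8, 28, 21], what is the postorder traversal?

Tree insertion order: [12, 10, 4, 41, 8, 28, 21]
Tree (level-order array): [12, 10, 41, 4, None, 28, None, None, 8, 21]
Postorder traversal: [8, 4, 10, 21, 28, 41, 12]


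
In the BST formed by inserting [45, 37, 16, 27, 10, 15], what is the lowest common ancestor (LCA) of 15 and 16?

Tree insertion order: [45, 37, 16, 27, 10, 15]
Tree (level-order array): [45, 37, None, 16, None, 10, 27, None, 15]
In a BST, the LCA of p=15, q=16 is the first node v on the
root-to-leaf path with p <= v <= q (go left if both < v, right if both > v).
Walk from root:
  at 45: both 15 and 16 < 45, go left
  at 37: both 15 and 16 < 37, go left
  at 16: 15 <= 16 <= 16, this is the LCA
LCA = 16


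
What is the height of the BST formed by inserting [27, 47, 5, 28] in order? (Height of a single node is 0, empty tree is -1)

Insertion order: [27, 47, 5, 28]
Tree (level-order array): [27, 5, 47, None, None, 28]
Compute height bottom-up (empty subtree = -1):
  height(5) = 1 + max(-1, -1) = 0
  height(28) = 1 + max(-1, -1) = 0
  height(47) = 1 + max(0, -1) = 1
  height(27) = 1 + max(0, 1) = 2
Height = 2


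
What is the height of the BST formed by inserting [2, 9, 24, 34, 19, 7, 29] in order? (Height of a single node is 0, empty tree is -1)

Insertion order: [2, 9, 24, 34, 19, 7, 29]
Tree (level-order array): [2, None, 9, 7, 24, None, None, 19, 34, None, None, 29]
Compute height bottom-up (empty subtree = -1):
  height(7) = 1 + max(-1, -1) = 0
  height(19) = 1 + max(-1, -1) = 0
  height(29) = 1 + max(-1, -1) = 0
  height(34) = 1 + max(0, -1) = 1
  height(24) = 1 + max(0, 1) = 2
  height(9) = 1 + max(0, 2) = 3
  height(2) = 1 + max(-1, 3) = 4
Height = 4


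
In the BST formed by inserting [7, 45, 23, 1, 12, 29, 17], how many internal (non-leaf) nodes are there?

Tree built from: [7, 45, 23, 1, 12, 29, 17]
Tree (level-order array): [7, 1, 45, None, None, 23, None, 12, 29, None, 17]
Rule: An internal node has at least one child.
Per-node child counts:
  node 7: 2 child(ren)
  node 1: 0 child(ren)
  node 45: 1 child(ren)
  node 23: 2 child(ren)
  node 12: 1 child(ren)
  node 17: 0 child(ren)
  node 29: 0 child(ren)
Matching nodes: [7, 45, 23, 12]
Count of internal (non-leaf) nodes: 4


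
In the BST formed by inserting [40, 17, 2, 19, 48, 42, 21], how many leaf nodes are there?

Tree built from: [40, 17, 2, 19, 48, 42, 21]
Tree (level-order array): [40, 17, 48, 2, 19, 42, None, None, None, None, 21]
Rule: A leaf has 0 children.
Per-node child counts:
  node 40: 2 child(ren)
  node 17: 2 child(ren)
  node 2: 0 child(ren)
  node 19: 1 child(ren)
  node 21: 0 child(ren)
  node 48: 1 child(ren)
  node 42: 0 child(ren)
Matching nodes: [2, 21, 42]
Count of leaf nodes: 3


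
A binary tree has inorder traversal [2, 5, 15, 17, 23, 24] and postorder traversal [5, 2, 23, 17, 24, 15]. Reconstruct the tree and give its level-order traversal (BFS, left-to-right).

Inorder:   [2, 5, 15, 17, 23, 24]
Postorder: [5, 2, 23, 17, 24, 15]
Algorithm: postorder visits root last, so walk postorder right-to-left;
each value is the root of the current inorder slice — split it at that
value, recurse on the right subtree first, then the left.
Recursive splits:
  root=15; inorder splits into left=[2, 5], right=[17, 23, 24]
  root=24; inorder splits into left=[17, 23], right=[]
  root=17; inorder splits into left=[], right=[23]
  root=23; inorder splits into left=[], right=[]
  root=2; inorder splits into left=[], right=[5]
  root=5; inorder splits into left=[], right=[]
Reconstructed level-order: [15, 2, 24, 5, 17, 23]


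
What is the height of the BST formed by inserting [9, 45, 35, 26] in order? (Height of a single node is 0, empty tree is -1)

Insertion order: [9, 45, 35, 26]
Tree (level-order array): [9, None, 45, 35, None, 26]
Compute height bottom-up (empty subtree = -1):
  height(26) = 1 + max(-1, -1) = 0
  height(35) = 1 + max(0, -1) = 1
  height(45) = 1 + max(1, -1) = 2
  height(9) = 1 + max(-1, 2) = 3
Height = 3


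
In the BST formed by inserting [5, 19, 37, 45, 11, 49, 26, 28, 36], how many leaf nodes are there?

Tree built from: [5, 19, 37, 45, 11, 49, 26, 28, 36]
Tree (level-order array): [5, None, 19, 11, 37, None, None, 26, 45, None, 28, None, 49, None, 36]
Rule: A leaf has 0 children.
Per-node child counts:
  node 5: 1 child(ren)
  node 19: 2 child(ren)
  node 11: 0 child(ren)
  node 37: 2 child(ren)
  node 26: 1 child(ren)
  node 28: 1 child(ren)
  node 36: 0 child(ren)
  node 45: 1 child(ren)
  node 49: 0 child(ren)
Matching nodes: [11, 36, 49]
Count of leaf nodes: 3


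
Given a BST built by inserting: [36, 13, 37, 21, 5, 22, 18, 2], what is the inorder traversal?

Tree insertion order: [36, 13, 37, 21, 5, 22, 18, 2]
Tree (level-order array): [36, 13, 37, 5, 21, None, None, 2, None, 18, 22]
Inorder traversal: [2, 5, 13, 18, 21, 22, 36, 37]


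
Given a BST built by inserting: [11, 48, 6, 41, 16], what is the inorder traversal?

Tree insertion order: [11, 48, 6, 41, 16]
Tree (level-order array): [11, 6, 48, None, None, 41, None, 16]
Inorder traversal: [6, 11, 16, 41, 48]


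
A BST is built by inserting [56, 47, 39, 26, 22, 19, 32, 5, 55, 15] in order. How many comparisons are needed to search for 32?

Search path for 32: 56 -> 47 -> 39 -> 26 -> 32
Found: True
Comparisons: 5


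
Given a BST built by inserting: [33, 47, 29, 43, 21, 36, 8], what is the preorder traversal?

Tree insertion order: [33, 47, 29, 43, 21, 36, 8]
Tree (level-order array): [33, 29, 47, 21, None, 43, None, 8, None, 36]
Preorder traversal: [33, 29, 21, 8, 47, 43, 36]


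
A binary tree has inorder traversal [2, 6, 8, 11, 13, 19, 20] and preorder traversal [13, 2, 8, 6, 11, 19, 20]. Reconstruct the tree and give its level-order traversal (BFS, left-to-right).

Inorder:  [2, 6, 8, 11, 13, 19, 20]
Preorder: [13, 2, 8, 6, 11, 19, 20]
Algorithm: preorder visits root first, so consume preorder in order;
for each root, split the current inorder slice at that value into
left-subtree inorder and right-subtree inorder, then recurse.
Recursive splits:
  root=13; inorder splits into left=[2, 6, 8, 11], right=[19, 20]
  root=2; inorder splits into left=[], right=[6, 8, 11]
  root=8; inorder splits into left=[6], right=[11]
  root=6; inorder splits into left=[], right=[]
  root=11; inorder splits into left=[], right=[]
  root=19; inorder splits into left=[], right=[20]
  root=20; inorder splits into left=[], right=[]
Reconstructed level-order: [13, 2, 19, 8, 20, 6, 11]


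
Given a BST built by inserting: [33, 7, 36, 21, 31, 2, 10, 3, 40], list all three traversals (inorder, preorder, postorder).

Tree insertion order: [33, 7, 36, 21, 31, 2, 10, 3, 40]
Tree (level-order array): [33, 7, 36, 2, 21, None, 40, None, 3, 10, 31]
Inorder (L, root, R): [2, 3, 7, 10, 21, 31, 33, 36, 40]
Preorder (root, L, R): [33, 7, 2, 3, 21, 10, 31, 36, 40]
Postorder (L, R, root): [3, 2, 10, 31, 21, 7, 40, 36, 33]


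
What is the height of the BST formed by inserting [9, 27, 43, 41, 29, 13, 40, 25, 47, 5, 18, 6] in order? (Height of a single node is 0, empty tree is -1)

Insertion order: [9, 27, 43, 41, 29, 13, 40, 25, 47, 5, 18, 6]
Tree (level-order array): [9, 5, 27, None, 6, 13, 43, None, None, None, 25, 41, 47, 18, None, 29, None, None, None, None, None, None, 40]
Compute height bottom-up (empty subtree = -1):
  height(6) = 1 + max(-1, -1) = 0
  height(5) = 1 + max(-1, 0) = 1
  height(18) = 1 + max(-1, -1) = 0
  height(25) = 1 + max(0, -1) = 1
  height(13) = 1 + max(-1, 1) = 2
  height(40) = 1 + max(-1, -1) = 0
  height(29) = 1 + max(-1, 0) = 1
  height(41) = 1 + max(1, -1) = 2
  height(47) = 1 + max(-1, -1) = 0
  height(43) = 1 + max(2, 0) = 3
  height(27) = 1 + max(2, 3) = 4
  height(9) = 1 + max(1, 4) = 5
Height = 5


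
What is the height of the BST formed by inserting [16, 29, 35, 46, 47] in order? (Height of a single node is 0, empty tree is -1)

Insertion order: [16, 29, 35, 46, 47]
Tree (level-order array): [16, None, 29, None, 35, None, 46, None, 47]
Compute height bottom-up (empty subtree = -1):
  height(47) = 1 + max(-1, -1) = 0
  height(46) = 1 + max(-1, 0) = 1
  height(35) = 1 + max(-1, 1) = 2
  height(29) = 1 + max(-1, 2) = 3
  height(16) = 1 + max(-1, 3) = 4
Height = 4


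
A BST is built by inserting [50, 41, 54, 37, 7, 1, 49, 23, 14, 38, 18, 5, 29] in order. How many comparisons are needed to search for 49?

Search path for 49: 50 -> 41 -> 49
Found: True
Comparisons: 3


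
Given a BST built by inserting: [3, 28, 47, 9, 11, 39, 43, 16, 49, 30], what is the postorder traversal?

Tree insertion order: [3, 28, 47, 9, 11, 39, 43, 16, 49, 30]
Tree (level-order array): [3, None, 28, 9, 47, None, 11, 39, 49, None, 16, 30, 43]
Postorder traversal: [16, 11, 9, 30, 43, 39, 49, 47, 28, 3]


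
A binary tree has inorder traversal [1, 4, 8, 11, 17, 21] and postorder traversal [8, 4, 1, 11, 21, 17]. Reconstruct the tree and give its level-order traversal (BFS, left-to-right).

Inorder:   [1, 4, 8, 11, 17, 21]
Postorder: [8, 4, 1, 11, 21, 17]
Algorithm: postorder visits root last, so walk postorder right-to-left;
each value is the root of the current inorder slice — split it at that
value, recurse on the right subtree first, then the left.
Recursive splits:
  root=17; inorder splits into left=[1, 4, 8, 11], right=[21]
  root=21; inorder splits into left=[], right=[]
  root=11; inorder splits into left=[1, 4, 8], right=[]
  root=1; inorder splits into left=[], right=[4, 8]
  root=4; inorder splits into left=[], right=[8]
  root=8; inorder splits into left=[], right=[]
Reconstructed level-order: [17, 11, 21, 1, 4, 8]


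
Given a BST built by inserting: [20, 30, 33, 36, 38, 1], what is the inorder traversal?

Tree insertion order: [20, 30, 33, 36, 38, 1]
Tree (level-order array): [20, 1, 30, None, None, None, 33, None, 36, None, 38]
Inorder traversal: [1, 20, 30, 33, 36, 38]


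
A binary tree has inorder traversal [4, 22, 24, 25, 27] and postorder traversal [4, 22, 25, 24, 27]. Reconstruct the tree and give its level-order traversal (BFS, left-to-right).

Inorder:   [4, 22, 24, 25, 27]
Postorder: [4, 22, 25, 24, 27]
Algorithm: postorder visits root last, so walk postorder right-to-left;
each value is the root of the current inorder slice — split it at that
value, recurse on the right subtree first, then the left.
Recursive splits:
  root=27; inorder splits into left=[4, 22, 24, 25], right=[]
  root=24; inorder splits into left=[4, 22], right=[25]
  root=25; inorder splits into left=[], right=[]
  root=22; inorder splits into left=[4], right=[]
  root=4; inorder splits into left=[], right=[]
Reconstructed level-order: [27, 24, 22, 25, 4]


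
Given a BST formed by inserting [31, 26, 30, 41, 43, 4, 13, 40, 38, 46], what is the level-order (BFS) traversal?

Tree insertion order: [31, 26, 30, 41, 43, 4, 13, 40, 38, 46]
Tree (level-order array): [31, 26, 41, 4, 30, 40, 43, None, 13, None, None, 38, None, None, 46]
BFS from the root, enqueuing left then right child of each popped node:
  queue [31] -> pop 31, enqueue [26, 41], visited so far: [31]
  queue [26, 41] -> pop 26, enqueue [4, 30], visited so far: [31, 26]
  queue [41, 4, 30] -> pop 41, enqueue [40, 43], visited so far: [31, 26, 41]
  queue [4, 30, 40, 43] -> pop 4, enqueue [13], visited so far: [31, 26, 41, 4]
  queue [30, 40, 43, 13] -> pop 30, enqueue [none], visited so far: [31, 26, 41, 4, 30]
  queue [40, 43, 13] -> pop 40, enqueue [38], visited so far: [31, 26, 41, 4, 30, 40]
  queue [43, 13, 38] -> pop 43, enqueue [46], visited so far: [31, 26, 41, 4, 30, 40, 43]
  queue [13, 38, 46] -> pop 13, enqueue [none], visited so far: [31, 26, 41, 4, 30, 40, 43, 13]
  queue [38, 46] -> pop 38, enqueue [none], visited so far: [31, 26, 41, 4, 30, 40, 43, 13, 38]
  queue [46] -> pop 46, enqueue [none], visited so far: [31, 26, 41, 4, 30, 40, 43, 13, 38, 46]
Result: [31, 26, 41, 4, 30, 40, 43, 13, 38, 46]


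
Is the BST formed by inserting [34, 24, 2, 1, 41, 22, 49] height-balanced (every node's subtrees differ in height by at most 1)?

Tree (level-order array): [34, 24, 41, 2, None, None, 49, 1, 22]
Definition: a tree is height-balanced if, at every node, |h(left) - h(right)| <= 1 (empty subtree has height -1).
Bottom-up per-node check:
  node 1: h_left=-1, h_right=-1, diff=0 [OK], height=0
  node 22: h_left=-1, h_right=-1, diff=0 [OK], height=0
  node 2: h_left=0, h_right=0, diff=0 [OK], height=1
  node 24: h_left=1, h_right=-1, diff=2 [FAIL (|1--1|=2 > 1)], height=2
  node 49: h_left=-1, h_right=-1, diff=0 [OK], height=0
  node 41: h_left=-1, h_right=0, diff=1 [OK], height=1
  node 34: h_left=2, h_right=1, diff=1 [OK], height=3
Node 24 violates the condition: |1 - -1| = 2 > 1.
Result: Not balanced


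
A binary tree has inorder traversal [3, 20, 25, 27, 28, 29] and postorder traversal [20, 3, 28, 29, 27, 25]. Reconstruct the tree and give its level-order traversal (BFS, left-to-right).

Inorder:   [3, 20, 25, 27, 28, 29]
Postorder: [20, 3, 28, 29, 27, 25]
Algorithm: postorder visits root last, so walk postorder right-to-left;
each value is the root of the current inorder slice — split it at that
value, recurse on the right subtree first, then the left.
Recursive splits:
  root=25; inorder splits into left=[3, 20], right=[27, 28, 29]
  root=27; inorder splits into left=[], right=[28, 29]
  root=29; inorder splits into left=[28], right=[]
  root=28; inorder splits into left=[], right=[]
  root=3; inorder splits into left=[], right=[20]
  root=20; inorder splits into left=[], right=[]
Reconstructed level-order: [25, 3, 27, 20, 29, 28]


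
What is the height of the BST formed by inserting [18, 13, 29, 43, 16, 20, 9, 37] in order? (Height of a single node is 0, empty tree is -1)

Insertion order: [18, 13, 29, 43, 16, 20, 9, 37]
Tree (level-order array): [18, 13, 29, 9, 16, 20, 43, None, None, None, None, None, None, 37]
Compute height bottom-up (empty subtree = -1):
  height(9) = 1 + max(-1, -1) = 0
  height(16) = 1 + max(-1, -1) = 0
  height(13) = 1 + max(0, 0) = 1
  height(20) = 1 + max(-1, -1) = 0
  height(37) = 1 + max(-1, -1) = 0
  height(43) = 1 + max(0, -1) = 1
  height(29) = 1 + max(0, 1) = 2
  height(18) = 1 + max(1, 2) = 3
Height = 3


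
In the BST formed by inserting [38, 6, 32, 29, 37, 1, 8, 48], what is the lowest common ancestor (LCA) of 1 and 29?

Tree insertion order: [38, 6, 32, 29, 37, 1, 8, 48]
Tree (level-order array): [38, 6, 48, 1, 32, None, None, None, None, 29, 37, 8]
In a BST, the LCA of p=1, q=29 is the first node v on the
root-to-leaf path with p <= v <= q (go left if both < v, right if both > v).
Walk from root:
  at 38: both 1 and 29 < 38, go left
  at 6: 1 <= 6 <= 29, this is the LCA
LCA = 6


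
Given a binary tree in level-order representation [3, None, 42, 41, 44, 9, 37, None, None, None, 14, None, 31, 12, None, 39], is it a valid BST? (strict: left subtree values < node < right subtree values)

Level-order array: [3, None, 42, 41, 44, 9, 37, None, None, None, 14, None, 31, 12, None, 39]
Validate using subtree bounds (lo, hi): at each node, require lo < value < hi,
then recurse left with hi=value and right with lo=value.
Preorder trace (stopping at first violation):
  at node 3 with bounds (-inf, +inf): OK
  at node 42 with bounds (3, +inf): OK
  at node 41 with bounds (3, 42): OK
  at node 9 with bounds (3, 41): OK
  at node 14 with bounds (9, 41): OK
  at node 12 with bounds (9, 14): OK
  at node 37 with bounds (41, 42): VIOLATION
Node 37 violates its bound: not (41 < 37 < 42).
Result: Not a valid BST


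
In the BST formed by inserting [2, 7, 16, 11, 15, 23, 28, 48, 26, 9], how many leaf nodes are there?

Tree built from: [2, 7, 16, 11, 15, 23, 28, 48, 26, 9]
Tree (level-order array): [2, None, 7, None, 16, 11, 23, 9, 15, None, 28, None, None, None, None, 26, 48]
Rule: A leaf has 0 children.
Per-node child counts:
  node 2: 1 child(ren)
  node 7: 1 child(ren)
  node 16: 2 child(ren)
  node 11: 2 child(ren)
  node 9: 0 child(ren)
  node 15: 0 child(ren)
  node 23: 1 child(ren)
  node 28: 2 child(ren)
  node 26: 0 child(ren)
  node 48: 0 child(ren)
Matching nodes: [9, 15, 26, 48]
Count of leaf nodes: 4


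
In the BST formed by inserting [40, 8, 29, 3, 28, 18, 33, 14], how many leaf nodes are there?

Tree built from: [40, 8, 29, 3, 28, 18, 33, 14]
Tree (level-order array): [40, 8, None, 3, 29, None, None, 28, 33, 18, None, None, None, 14]
Rule: A leaf has 0 children.
Per-node child counts:
  node 40: 1 child(ren)
  node 8: 2 child(ren)
  node 3: 0 child(ren)
  node 29: 2 child(ren)
  node 28: 1 child(ren)
  node 18: 1 child(ren)
  node 14: 0 child(ren)
  node 33: 0 child(ren)
Matching nodes: [3, 14, 33]
Count of leaf nodes: 3


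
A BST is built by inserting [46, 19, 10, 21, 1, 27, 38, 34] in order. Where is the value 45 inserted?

Starting tree (level order): [46, 19, None, 10, 21, 1, None, None, 27, None, None, None, 38, 34]
Insertion path: 46 -> 19 -> 21 -> 27 -> 38
Result: insert 45 as right child of 38
Final tree (level order): [46, 19, None, 10, 21, 1, None, None, 27, None, None, None, 38, 34, 45]


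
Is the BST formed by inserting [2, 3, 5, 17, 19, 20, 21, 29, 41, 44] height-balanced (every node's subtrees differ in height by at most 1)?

Tree (level-order array): [2, None, 3, None, 5, None, 17, None, 19, None, 20, None, 21, None, 29, None, 41, None, 44]
Definition: a tree is height-balanced if, at every node, |h(left) - h(right)| <= 1 (empty subtree has height -1).
Bottom-up per-node check:
  node 44: h_left=-1, h_right=-1, diff=0 [OK], height=0
  node 41: h_left=-1, h_right=0, diff=1 [OK], height=1
  node 29: h_left=-1, h_right=1, diff=2 [FAIL (|-1-1|=2 > 1)], height=2
  node 21: h_left=-1, h_right=2, diff=3 [FAIL (|-1-2|=3 > 1)], height=3
  node 20: h_left=-1, h_right=3, diff=4 [FAIL (|-1-3|=4 > 1)], height=4
  node 19: h_left=-1, h_right=4, diff=5 [FAIL (|-1-4|=5 > 1)], height=5
  node 17: h_left=-1, h_right=5, diff=6 [FAIL (|-1-5|=6 > 1)], height=6
  node 5: h_left=-1, h_right=6, diff=7 [FAIL (|-1-6|=7 > 1)], height=7
  node 3: h_left=-1, h_right=7, diff=8 [FAIL (|-1-7|=8 > 1)], height=8
  node 2: h_left=-1, h_right=8, diff=9 [FAIL (|-1-8|=9 > 1)], height=9
Node 29 violates the condition: |-1 - 1| = 2 > 1.
Result: Not balanced


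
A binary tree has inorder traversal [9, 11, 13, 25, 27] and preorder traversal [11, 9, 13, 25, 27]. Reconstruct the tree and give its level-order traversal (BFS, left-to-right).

Inorder:  [9, 11, 13, 25, 27]
Preorder: [11, 9, 13, 25, 27]
Algorithm: preorder visits root first, so consume preorder in order;
for each root, split the current inorder slice at that value into
left-subtree inorder and right-subtree inorder, then recurse.
Recursive splits:
  root=11; inorder splits into left=[9], right=[13, 25, 27]
  root=9; inorder splits into left=[], right=[]
  root=13; inorder splits into left=[], right=[25, 27]
  root=25; inorder splits into left=[], right=[27]
  root=27; inorder splits into left=[], right=[]
Reconstructed level-order: [11, 9, 13, 25, 27]


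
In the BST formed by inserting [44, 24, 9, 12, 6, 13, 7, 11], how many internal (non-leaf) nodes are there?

Tree built from: [44, 24, 9, 12, 6, 13, 7, 11]
Tree (level-order array): [44, 24, None, 9, None, 6, 12, None, 7, 11, 13]
Rule: An internal node has at least one child.
Per-node child counts:
  node 44: 1 child(ren)
  node 24: 1 child(ren)
  node 9: 2 child(ren)
  node 6: 1 child(ren)
  node 7: 0 child(ren)
  node 12: 2 child(ren)
  node 11: 0 child(ren)
  node 13: 0 child(ren)
Matching nodes: [44, 24, 9, 6, 12]
Count of internal (non-leaf) nodes: 5


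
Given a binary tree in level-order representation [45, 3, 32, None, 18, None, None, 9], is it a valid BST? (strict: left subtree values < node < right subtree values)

Level-order array: [45, 3, 32, None, 18, None, None, 9]
Validate using subtree bounds (lo, hi): at each node, require lo < value < hi,
then recurse left with hi=value and right with lo=value.
Preorder trace (stopping at first violation):
  at node 45 with bounds (-inf, +inf): OK
  at node 3 with bounds (-inf, 45): OK
  at node 18 with bounds (3, 45): OK
  at node 9 with bounds (3, 18): OK
  at node 32 with bounds (45, +inf): VIOLATION
Node 32 violates its bound: not (45 < 32 < +inf).
Result: Not a valid BST


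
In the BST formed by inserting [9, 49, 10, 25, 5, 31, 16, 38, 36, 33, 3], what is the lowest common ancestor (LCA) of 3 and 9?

Tree insertion order: [9, 49, 10, 25, 5, 31, 16, 38, 36, 33, 3]
Tree (level-order array): [9, 5, 49, 3, None, 10, None, None, None, None, 25, 16, 31, None, None, None, 38, 36, None, 33]
In a BST, the LCA of p=3, q=9 is the first node v on the
root-to-leaf path with p <= v <= q (go left if both < v, right if both > v).
Walk from root:
  at 9: 3 <= 9 <= 9, this is the LCA
LCA = 9


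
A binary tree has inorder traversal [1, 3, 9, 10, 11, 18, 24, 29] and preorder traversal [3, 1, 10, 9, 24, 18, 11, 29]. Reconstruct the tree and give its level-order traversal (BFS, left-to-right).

Inorder:  [1, 3, 9, 10, 11, 18, 24, 29]
Preorder: [3, 1, 10, 9, 24, 18, 11, 29]
Algorithm: preorder visits root first, so consume preorder in order;
for each root, split the current inorder slice at that value into
left-subtree inorder and right-subtree inorder, then recurse.
Recursive splits:
  root=3; inorder splits into left=[1], right=[9, 10, 11, 18, 24, 29]
  root=1; inorder splits into left=[], right=[]
  root=10; inorder splits into left=[9], right=[11, 18, 24, 29]
  root=9; inorder splits into left=[], right=[]
  root=24; inorder splits into left=[11, 18], right=[29]
  root=18; inorder splits into left=[11], right=[]
  root=11; inorder splits into left=[], right=[]
  root=29; inorder splits into left=[], right=[]
Reconstructed level-order: [3, 1, 10, 9, 24, 18, 29, 11]


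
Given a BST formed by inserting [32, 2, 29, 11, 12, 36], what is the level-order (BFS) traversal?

Tree insertion order: [32, 2, 29, 11, 12, 36]
Tree (level-order array): [32, 2, 36, None, 29, None, None, 11, None, None, 12]
BFS from the root, enqueuing left then right child of each popped node:
  queue [32] -> pop 32, enqueue [2, 36], visited so far: [32]
  queue [2, 36] -> pop 2, enqueue [29], visited so far: [32, 2]
  queue [36, 29] -> pop 36, enqueue [none], visited so far: [32, 2, 36]
  queue [29] -> pop 29, enqueue [11], visited so far: [32, 2, 36, 29]
  queue [11] -> pop 11, enqueue [12], visited so far: [32, 2, 36, 29, 11]
  queue [12] -> pop 12, enqueue [none], visited so far: [32, 2, 36, 29, 11, 12]
Result: [32, 2, 36, 29, 11, 12]


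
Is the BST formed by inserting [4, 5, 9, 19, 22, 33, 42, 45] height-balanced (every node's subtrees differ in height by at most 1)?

Tree (level-order array): [4, None, 5, None, 9, None, 19, None, 22, None, 33, None, 42, None, 45]
Definition: a tree is height-balanced if, at every node, |h(left) - h(right)| <= 1 (empty subtree has height -1).
Bottom-up per-node check:
  node 45: h_left=-1, h_right=-1, diff=0 [OK], height=0
  node 42: h_left=-1, h_right=0, diff=1 [OK], height=1
  node 33: h_left=-1, h_right=1, diff=2 [FAIL (|-1-1|=2 > 1)], height=2
  node 22: h_left=-1, h_right=2, diff=3 [FAIL (|-1-2|=3 > 1)], height=3
  node 19: h_left=-1, h_right=3, diff=4 [FAIL (|-1-3|=4 > 1)], height=4
  node 9: h_left=-1, h_right=4, diff=5 [FAIL (|-1-4|=5 > 1)], height=5
  node 5: h_left=-1, h_right=5, diff=6 [FAIL (|-1-5|=6 > 1)], height=6
  node 4: h_left=-1, h_right=6, diff=7 [FAIL (|-1-6|=7 > 1)], height=7
Node 33 violates the condition: |-1 - 1| = 2 > 1.
Result: Not balanced


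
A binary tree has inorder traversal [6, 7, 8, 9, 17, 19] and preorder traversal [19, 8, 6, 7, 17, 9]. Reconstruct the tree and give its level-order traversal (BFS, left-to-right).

Inorder:  [6, 7, 8, 9, 17, 19]
Preorder: [19, 8, 6, 7, 17, 9]
Algorithm: preorder visits root first, so consume preorder in order;
for each root, split the current inorder slice at that value into
left-subtree inorder and right-subtree inorder, then recurse.
Recursive splits:
  root=19; inorder splits into left=[6, 7, 8, 9, 17], right=[]
  root=8; inorder splits into left=[6, 7], right=[9, 17]
  root=6; inorder splits into left=[], right=[7]
  root=7; inorder splits into left=[], right=[]
  root=17; inorder splits into left=[9], right=[]
  root=9; inorder splits into left=[], right=[]
Reconstructed level-order: [19, 8, 6, 17, 7, 9]


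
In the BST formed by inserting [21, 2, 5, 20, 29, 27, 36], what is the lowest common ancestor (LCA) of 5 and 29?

Tree insertion order: [21, 2, 5, 20, 29, 27, 36]
Tree (level-order array): [21, 2, 29, None, 5, 27, 36, None, 20]
In a BST, the LCA of p=5, q=29 is the first node v on the
root-to-leaf path with p <= v <= q (go left if both < v, right if both > v).
Walk from root:
  at 21: 5 <= 21 <= 29, this is the LCA
LCA = 21


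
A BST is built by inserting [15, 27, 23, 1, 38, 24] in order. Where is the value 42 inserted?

Starting tree (level order): [15, 1, 27, None, None, 23, 38, None, 24]
Insertion path: 15 -> 27 -> 38
Result: insert 42 as right child of 38
Final tree (level order): [15, 1, 27, None, None, 23, 38, None, 24, None, 42]


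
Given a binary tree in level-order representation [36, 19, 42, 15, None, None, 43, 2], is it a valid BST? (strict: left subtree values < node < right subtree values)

Level-order array: [36, 19, 42, 15, None, None, 43, 2]
Validate using subtree bounds (lo, hi): at each node, require lo < value < hi,
then recurse left with hi=value and right with lo=value.
Preorder trace (stopping at first violation):
  at node 36 with bounds (-inf, +inf): OK
  at node 19 with bounds (-inf, 36): OK
  at node 15 with bounds (-inf, 19): OK
  at node 2 with bounds (-inf, 15): OK
  at node 42 with bounds (36, +inf): OK
  at node 43 with bounds (42, +inf): OK
No violation found at any node.
Result: Valid BST


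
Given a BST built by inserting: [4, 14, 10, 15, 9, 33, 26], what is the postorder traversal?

Tree insertion order: [4, 14, 10, 15, 9, 33, 26]
Tree (level-order array): [4, None, 14, 10, 15, 9, None, None, 33, None, None, 26]
Postorder traversal: [9, 10, 26, 33, 15, 14, 4]


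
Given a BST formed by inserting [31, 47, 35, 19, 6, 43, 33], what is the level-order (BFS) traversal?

Tree insertion order: [31, 47, 35, 19, 6, 43, 33]
Tree (level-order array): [31, 19, 47, 6, None, 35, None, None, None, 33, 43]
BFS from the root, enqueuing left then right child of each popped node:
  queue [31] -> pop 31, enqueue [19, 47], visited so far: [31]
  queue [19, 47] -> pop 19, enqueue [6], visited so far: [31, 19]
  queue [47, 6] -> pop 47, enqueue [35], visited so far: [31, 19, 47]
  queue [6, 35] -> pop 6, enqueue [none], visited so far: [31, 19, 47, 6]
  queue [35] -> pop 35, enqueue [33, 43], visited so far: [31, 19, 47, 6, 35]
  queue [33, 43] -> pop 33, enqueue [none], visited so far: [31, 19, 47, 6, 35, 33]
  queue [43] -> pop 43, enqueue [none], visited so far: [31, 19, 47, 6, 35, 33, 43]
Result: [31, 19, 47, 6, 35, 33, 43]


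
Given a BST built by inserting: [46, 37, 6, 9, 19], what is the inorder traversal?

Tree insertion order: [46, 37, 6, 9, 19]
Tree (level-order array): [46, 37, None, 6, None, None, 9, None, 19]
Inorder traversal: [6, 9, 19, 37, 46]


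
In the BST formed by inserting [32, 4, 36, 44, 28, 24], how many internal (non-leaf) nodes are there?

Tree built from: [32, 4, 36, 44, 28, 24]
Tree (level-order array): [32, 4, 36, None, 28, None, 44, 24]
Rule: An internal node has at least one child.
Per-node child counts:
  node 32: 2 child(ren)
  node 4: 1 child(ren)
  node 28: 1 child(ren)
  node 24: 0 child(ren)
  node 36: 1 child(ren)
  node 44: 0 child(ren)
Matching nodes: [32, 4, 28, 36]
Count of internal (non-leaf) nodes: 4


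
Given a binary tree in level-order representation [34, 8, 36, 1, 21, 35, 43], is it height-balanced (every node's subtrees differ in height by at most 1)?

Tree (level-order array): [34, 8, 36, 1, 21, 35, 43]
Definition: a tree is height-balanced if, at every node, |h(left) - h(right)| <= 1 (empty subtree has height -1).
Bottom-up per-node check:
  node 1: h_left=-1, h_right=-1, diff=0 [OK], height=0
  node 21: h_left=-1, h_right=-1, diff=0 [OK], height=0
  node 8: h_left=0, h_right=0, diff=0 [OK], height=1
  node 35: h_left=-1, h_right=-1, diff=0 [OK], height=0
  node 43: h_left=-1, h_right=-1, diff=0 [OK], height=0
  node 36: h_left=0, h_right=0, diff=0 [OK], height=1
  node 34: h_left=1, h_right=1, diff=0 [OK], height=2
All nodes satisfy the balance condition.
Result: Balanced


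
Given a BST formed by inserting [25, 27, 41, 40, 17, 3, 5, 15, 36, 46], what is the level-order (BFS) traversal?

Tree insertion order: [25, 27, 41, 40, 17, 3, 5, 15, 36, 46]
Tree (level-order array): [25, 17, 27, 3, None, None, 41, None, 5, 40, 46, None, 15, 36]
BFS from the root, enqueuing left then right child of each popped node:
  queue [25] -> pop 25, enqueue [17, 27], visited so far: [25]
  queue [17, 27] -> pop 17, enqueue [3], visited so far: [25, 17]
  queue [27, 3] -> pop 27, enqueue [41], visited so far: [25, 17, 27]
  queue [3, 41] -> pop 3, enqueue [5], visited so far: [25, 17, 27, 3]
  queue [41, 5] -> pop 41, enqueue [40, 46], visited so far: [25, 17, 27, 3, 41]
  queue [5, 40, 46] -> pop 5, enqueue [15], visited so far: [25, 17, 27, 3, 41, 5]
  queue [40, 46, 15] -> pop 40, enqueue [36], visited so far: [25, 17, 27, 3, 41, 5, 40]
  queue [46, 15, 36] -> pop 46, enqueue [none], visited so far: [25, 17, 27, 3, 41, 5, 40, 46]
  queue [15, 36] -> pop 15, enqueue [none], visited so far: [25, 17, 27, 3, 41, 5, 40, 46, 15]
  queue [36] -> pop 36, enqueue [none], visited so far: [25, 17, 27, 3, 41, 5, 40, 46, 15, 36]
Result: [25, 17, 27, 3, 41, 5, 40, 46, 15, 36]
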